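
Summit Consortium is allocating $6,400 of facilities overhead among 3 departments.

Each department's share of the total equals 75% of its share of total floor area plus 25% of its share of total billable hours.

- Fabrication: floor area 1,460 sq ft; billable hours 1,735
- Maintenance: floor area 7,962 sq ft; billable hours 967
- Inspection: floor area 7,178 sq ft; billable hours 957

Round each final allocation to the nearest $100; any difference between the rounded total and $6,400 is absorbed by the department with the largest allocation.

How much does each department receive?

Floor area total 16,600; billable hours total 3,659.
Blended shares (75% floor area + 25% billable hours): Fabrication 0.1845; Maintenance 0.4258; Inspection 0.3897.
Pro-rata amounts: Fabrication 1,180.85; Maintenance 2,725.11; Inspection 2,494.04.
Rounded to nearest $100: Fabrication $1,200; Maintenance $2,700; Inspection $2,500. Sum = $6,400.
No rounding difference to absorb.

Fabrication: $1,200 | Maintenance: $2,700 | Inspection: $2,500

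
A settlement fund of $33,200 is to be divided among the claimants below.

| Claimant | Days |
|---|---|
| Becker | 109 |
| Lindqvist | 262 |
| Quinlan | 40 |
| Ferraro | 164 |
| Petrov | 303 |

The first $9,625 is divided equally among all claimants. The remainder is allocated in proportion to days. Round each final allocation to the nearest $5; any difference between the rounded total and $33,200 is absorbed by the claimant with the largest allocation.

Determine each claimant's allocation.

First tranche $9,625 split equally: $1,925 each.
Remainder $23,575 by days (total 878): Becker 2,926.74 → $2,925; Lindqvist 7,034.91 → $7,035; Quinlan 1,074.03 → $1,075; Ferraro 4,403.53 → $4,405; Petrov 8,135.79 → $8,135.
Totals: Becker $1,925 + $2,925 = $4,850; Lindqvist $1,925 + $7,035 = $8,960; Quinlan $1,925 + $1,075 = $3,000; Ferraro $1,925 + $4,405 = $6,330; Petrov $1,925 + $8,135 = $10,060.

Becker: $4,850 | Lindqvist: $8,960 | Quinlan: $3,000 | Ferraro: $6,330 | Petrov: $10,060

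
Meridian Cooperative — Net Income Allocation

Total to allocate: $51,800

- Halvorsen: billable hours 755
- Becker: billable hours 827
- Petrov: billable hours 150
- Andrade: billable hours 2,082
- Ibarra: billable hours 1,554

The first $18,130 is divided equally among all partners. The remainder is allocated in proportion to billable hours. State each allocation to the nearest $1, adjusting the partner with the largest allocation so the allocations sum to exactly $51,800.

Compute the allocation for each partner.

$18,130 shared equally gives $3,626 per partner.
Remainder $33,670 by billable hours (total 5,368): Halvorsen 4,735.63 → $4,736; Becker 5,187.24 → $5,187; Petrov 940.85 → $941; Andrade 13,059.04 → $13,059; Ibarra 9,747.24 → $9,747.
Totals: Halvorsen $3,626 + $4,736 = $8,362; Becker $3,626 + $5,187 = $8,813; Petrov $3,626 + $941 = $4,567; Andrade $3,626 + $13,059 = $16,685; Ibarra $3,626 + $9,747 = $13,373.

Halvorsen: $8,362; Becker: $8,813; Petrov: $4,567; Andrade: $16,685; Ibarra: $13,373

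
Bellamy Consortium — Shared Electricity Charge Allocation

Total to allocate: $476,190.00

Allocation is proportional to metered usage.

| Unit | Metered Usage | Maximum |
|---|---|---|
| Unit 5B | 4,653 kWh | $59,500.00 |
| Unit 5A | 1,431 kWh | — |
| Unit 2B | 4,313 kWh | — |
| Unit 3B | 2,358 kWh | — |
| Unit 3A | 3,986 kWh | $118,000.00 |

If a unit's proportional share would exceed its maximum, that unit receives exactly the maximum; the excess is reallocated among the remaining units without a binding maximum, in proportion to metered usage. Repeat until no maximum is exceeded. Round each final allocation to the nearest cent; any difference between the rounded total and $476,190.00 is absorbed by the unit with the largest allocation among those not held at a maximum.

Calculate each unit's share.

Unit 5B: $59,500.00 · Unit 5A: $52,755.54 · Unit 2B: $159,003.95 · Unit 3B: $86,930.51 · Unit 3A: $118,000.00

Total metered usage = 16,741.
Proportional shares (ignoring caps): Unit 5B 132,352.4324; Unit 5A 40,704.1330; Unit 2B 122,681.2896; Unit 3B 67,072.2191; Unit 3A 113,379.9259.
Held at cap: Unit 5B ($59,500.00); remaining pool $416,690.00 reallocated over remaining metered usage 12,088.
Held at cap: Unit 3A ($118,000.00); remaining pool $298,690.00 reallocated over remaining metered usage 8,102.
Shares after redistribution: Unit 5A 52,755.5406 → $52,755.54; Unit 2B 159,003.9459 → $159,003.95; Unit 3B 86,930.5135 → $86,930.51.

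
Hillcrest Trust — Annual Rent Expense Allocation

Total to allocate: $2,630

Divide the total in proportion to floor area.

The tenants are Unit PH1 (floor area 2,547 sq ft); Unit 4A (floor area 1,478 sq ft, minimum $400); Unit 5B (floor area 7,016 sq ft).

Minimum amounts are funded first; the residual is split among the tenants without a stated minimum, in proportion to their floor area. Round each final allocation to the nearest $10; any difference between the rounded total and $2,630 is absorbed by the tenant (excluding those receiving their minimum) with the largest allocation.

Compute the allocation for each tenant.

Guaranteed amounts: Unit 4A $400. Remaining pool $2,230.
Remaining pool split over remaining floor area 9,563: Unit PH1 593.94 → $590; Unit 5B 1,636.06 → $1,640.

Unit PH1: $590; Unit 4A: $400; Unit 5B: $1,640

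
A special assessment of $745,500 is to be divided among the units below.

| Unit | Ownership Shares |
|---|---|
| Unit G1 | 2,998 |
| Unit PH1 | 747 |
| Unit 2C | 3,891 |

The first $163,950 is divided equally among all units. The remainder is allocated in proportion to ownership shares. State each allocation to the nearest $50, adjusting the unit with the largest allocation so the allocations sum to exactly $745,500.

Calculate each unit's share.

Unit G1: $282,950 · Unit PH1: $111,550 · Unit 2C: $351,000

$163,950 shared equally gives $54,650 per unit.
Remainder $581,550 by ownership shares (total 7,636): Unit G1 228,324.63 → $228,300; Unit PH1 56,890.76 → $56,900; Unit 2C 296,334.61 → $296,350.
Totals: Unit G1 $54,650 + $228,300 = $282,950; Unit PH1 $54,650 + $56,900 = $111,550; Unit 2C $54,650 + $296,350 = $351,000.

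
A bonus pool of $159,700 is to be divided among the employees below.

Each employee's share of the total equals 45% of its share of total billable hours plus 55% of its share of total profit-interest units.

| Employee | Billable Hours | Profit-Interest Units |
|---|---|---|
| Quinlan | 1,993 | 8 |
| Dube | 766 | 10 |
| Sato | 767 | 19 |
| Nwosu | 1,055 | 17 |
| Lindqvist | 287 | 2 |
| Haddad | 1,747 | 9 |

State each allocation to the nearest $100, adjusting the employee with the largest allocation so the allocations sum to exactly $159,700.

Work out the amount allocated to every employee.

Totals — billable hours 6,615, profit-interest units 65.
Blended shares (45% billable hours + 55% profit-interest units): Quinlan 0.2033; Dube 0.1367; Sato 0.2129; Nwosu 0.2156; Lindqvist 0.0364; Haddad 0.1950.
Pro-rata amounts: Quinlan 32,462.31; Dube 21,834.86; Sato 34,007.49; Nwosu 34,433.69; Lindqvist 5,820.57; Haddad 31,141.08.
After rounding ($100): Quinlan $32,500; Dube $21,800; Sato $34,000; Nwosu $34,400; Lindqvist $5,800; Haddad $31,100. Sum = $159,600.
Difference $159,700 − $159,600 = +$100 applied to largest allocation (Nwosu): Nwosu becomes $34,500.

Quinlan: $32,500 · Dube: $21,800 · Sato: $34,000 · Nwosu: $34,500 · Lindqvist: $5,800 · Haddad: $31,100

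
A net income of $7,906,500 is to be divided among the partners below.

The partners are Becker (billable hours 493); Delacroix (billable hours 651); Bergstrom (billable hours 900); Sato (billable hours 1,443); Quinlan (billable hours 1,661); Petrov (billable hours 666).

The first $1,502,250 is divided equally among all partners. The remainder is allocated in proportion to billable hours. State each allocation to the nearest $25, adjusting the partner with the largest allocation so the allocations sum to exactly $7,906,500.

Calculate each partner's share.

Becker: $793,425 | Delacroix: $967,475 | Bergstrom: $1,241,750 | Sato: $1,839,875 | Quinlan: $2,079,975 | Petrov: $984,000

$1,502,250 shared equally gives $250,375 per partner.
Remainder $6,404,250 by billable hours (total 5,814): Becker 543,050.44 → $543,050; Delacroix 717,090.94 → $717,100; Bergstrom 991,369.97 → $991,375; Sato 1,589,496.52 → $1,589,500; Quinlan 1,829,628.35 → $1,829,625; Petrov 733,613.78 → $733,625.
Rounding difference −$25 on remainder applied to Quinlan.
Totals: Becker $250,375 + $543,050 = $793,425; Delacroix $250,375 + $717,100 = $967,475; Bergstrom $250,375 + $991,375 = $1,241,750; Sato $250,375 + $1,589,500 = $1,839,875; Quinlan $250,375 + $1,829,600 = $2,079,975; Petrov $250,375 + $733,625 = $984,000.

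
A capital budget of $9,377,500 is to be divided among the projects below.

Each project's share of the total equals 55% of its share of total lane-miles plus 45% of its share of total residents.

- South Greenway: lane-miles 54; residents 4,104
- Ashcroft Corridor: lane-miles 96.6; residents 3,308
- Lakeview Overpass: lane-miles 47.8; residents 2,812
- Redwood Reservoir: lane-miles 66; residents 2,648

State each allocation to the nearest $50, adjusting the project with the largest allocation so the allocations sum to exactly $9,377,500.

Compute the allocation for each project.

Lane-miles total 264.4; residents total 12,872.
Composite weights (55% lane-miles + 45% residents): South Greenway 0.2558; Ashcroft Corridor 0.3166; Lakeview Overpass 0.1977; Redwood Reservoir 0.2299.
Raw shares: South Greenway 2,398,802.11; Ashcroft Corridor 2,968,840.55; Lakeview Overpass 1,854,298.22; Redwood Reservoir 2,155,559.12.
Rounded to nearest $50: South Greenway $2,398,800; Ashcroft Corridor $2,968,850; Lakeview Overpass $1,854,300; Redwood Reservoir $2,155,550. Sum = $9,377,500.
Rounded total matches; no reconciliation needed.

South Greenway: $2,398,800; Ashcroft Corridor: $2,968,850; Lakeview Overpass: $1,854,300; Redwood Reservoir: $2,155,550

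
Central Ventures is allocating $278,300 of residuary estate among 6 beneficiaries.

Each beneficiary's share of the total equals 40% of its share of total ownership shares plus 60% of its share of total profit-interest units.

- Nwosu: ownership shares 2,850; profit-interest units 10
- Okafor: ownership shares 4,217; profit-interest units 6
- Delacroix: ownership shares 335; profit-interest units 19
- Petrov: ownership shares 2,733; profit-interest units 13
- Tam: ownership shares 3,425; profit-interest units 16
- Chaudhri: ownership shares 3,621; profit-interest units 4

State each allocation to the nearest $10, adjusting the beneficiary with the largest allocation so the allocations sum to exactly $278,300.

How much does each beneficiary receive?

Ownership shares total 17,181; profit-interest units total 68.
Blended shares (40% ownership shares + 60% profit-interest units): Nwosu 0.1546; Okafor 0.1511; Delacroix 0.1754; Petrov 0.1783; Tam 0.2209; Chaudhri 0.1196.
Unrounded shares: Nwosu 43,021.75; Okafor 42,056.53; Delacroix 48,826.73; Petrov 49,630.44; Tam 61,480.84; Chaudhri 33,283.72.
After rounding ($10): Nwosu $43,020; Okafor $42,060; Delacroix $48,830; Petrov $49,630; Tam $61,480; Chaudhri $33,280. Sum = $278,300.
Rounded total matches; no reconciliation needed.

Nwosu: $43,020; Okafor: $42,060; Delacroix: $48,830; Petrov: $49,630; Tam: $61,480; Chaudhri: $33,280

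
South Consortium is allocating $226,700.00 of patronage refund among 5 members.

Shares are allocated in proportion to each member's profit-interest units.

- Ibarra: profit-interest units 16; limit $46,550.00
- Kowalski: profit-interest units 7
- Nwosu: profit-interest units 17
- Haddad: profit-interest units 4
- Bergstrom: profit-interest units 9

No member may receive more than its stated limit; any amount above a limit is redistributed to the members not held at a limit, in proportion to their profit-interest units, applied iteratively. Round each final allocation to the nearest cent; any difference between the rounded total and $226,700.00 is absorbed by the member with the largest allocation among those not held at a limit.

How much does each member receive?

Profit-interest units total: 53.
Proportional shares (ignoring caps): Ibarra 68,437.7358; Kowalski 29,941.5094; Nwosu 72,715.0943; Haddad 17,109.4340; Bergstrom 38,496.2264.
Held at cap: Ibarra ($46,550.00); remaining pool $180,150.00 reallocated over remaining profit-interest units 37.
Remaining shares: Kowalski 34,082.4324 → $34,082.43; Nwosu 82,771.6216 → $82,771.62; Haddad 19,475.6757 → $19,475.68; Bergstrom 43,820.2703 → $43,820.27.

Ibarra: $46,550.00 | Kowalski: $34,082.43 | Nwosu: $82,771.62 | Haddad: $19,475.68 | Bergstrom: $43,820.27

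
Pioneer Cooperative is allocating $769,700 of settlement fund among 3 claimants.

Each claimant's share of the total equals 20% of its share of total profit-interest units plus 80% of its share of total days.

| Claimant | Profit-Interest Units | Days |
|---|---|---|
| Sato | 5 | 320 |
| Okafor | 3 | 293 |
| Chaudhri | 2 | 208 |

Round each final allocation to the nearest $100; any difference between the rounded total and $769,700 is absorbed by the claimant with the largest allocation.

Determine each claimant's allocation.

Profit-interest units total 10; days total 821.
Composite weights (20% profit-interest units + 80% days): Sato 0.4118; Okafor 0.3455; Chaudhri 0.2427.
Pro-rata amounts: Sato 316,973.90; Okafor 265,935.57; Chaudhri 186,790.53.
At nearest $100: Sato $317,000; Okafor $265,900; Chaudhri $186,800. Sum = $769,700.
No rounding difference to absorb.

Sato: $317,000; Okafor: $265,900; Chaudhri: $186,800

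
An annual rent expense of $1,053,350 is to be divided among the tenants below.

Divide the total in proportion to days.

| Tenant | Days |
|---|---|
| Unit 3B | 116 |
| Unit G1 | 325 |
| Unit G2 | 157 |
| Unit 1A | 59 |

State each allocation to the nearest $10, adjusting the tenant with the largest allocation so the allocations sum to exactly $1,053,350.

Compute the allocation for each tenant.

Unit 3B: $185,980; Unit G1: $521,070; Unit G2: $251,710; Unit 1A: $94,590

Sum of days: 657.
Proportional shares: Unit 3B 116/657 × $1,053,350 = 185,979.60; Unit G1 325/657 × $1,053,350 = 521,063.55; Unit G2 157/657 × $1,053,350 = 251,713.77; Unit 1A 59/657 × $1,053,350 = 94,593.07.
Rounded to nearest $10: Unit 3B $185,980; Unit G1 $521,060; Unit G2 $251,710; Unit 1A $94,590. Sum = $1,053,340.
Difference $1,053,350 − $1,053,340 = +$10 applied to largest allocation (Unit G1): Unit G1 becomes $521,070.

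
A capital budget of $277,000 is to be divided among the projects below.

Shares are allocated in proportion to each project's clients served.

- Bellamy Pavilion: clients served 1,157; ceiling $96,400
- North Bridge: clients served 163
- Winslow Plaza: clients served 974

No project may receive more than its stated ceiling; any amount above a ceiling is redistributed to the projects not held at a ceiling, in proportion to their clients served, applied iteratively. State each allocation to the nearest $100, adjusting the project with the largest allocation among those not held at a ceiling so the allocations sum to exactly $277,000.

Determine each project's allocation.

Total clients served = 2,294.
Unconstrained shares: Bellamy Pavilion 139,707.50; North Bridge 19,682.21; Winslow Plaza 117,610.29.
Capped: Bellamy Pavilion ($96,400); balance $180,600 reallocated over remaining clients served 1,137.
Shares after redistribution: North Bridge 25,890.77 → $25,900; Winslow Plaza 154,709.23 → $154,700.

Bellamy Pavilion: $96,400; North Bridge: $25,900; Winslow Plaza: $154,700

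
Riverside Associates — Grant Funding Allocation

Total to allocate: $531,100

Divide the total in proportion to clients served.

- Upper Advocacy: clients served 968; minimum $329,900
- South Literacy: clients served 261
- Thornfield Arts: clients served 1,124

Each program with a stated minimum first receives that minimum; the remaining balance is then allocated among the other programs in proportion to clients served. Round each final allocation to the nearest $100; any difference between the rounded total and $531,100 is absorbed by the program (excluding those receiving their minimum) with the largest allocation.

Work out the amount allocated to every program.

Guaranteed amounts: Upper Advocacy $329,900. Remaining pool $201,200.
Remaining pool split over remaining clients served 1,385: South Literacy 37,915.67 → $37,900; Thornfield Arts 163,284.33 → $163,300.

Upper Advocacy: $329,900; South Literacy: $37,900; Thornfield Arts: $163,300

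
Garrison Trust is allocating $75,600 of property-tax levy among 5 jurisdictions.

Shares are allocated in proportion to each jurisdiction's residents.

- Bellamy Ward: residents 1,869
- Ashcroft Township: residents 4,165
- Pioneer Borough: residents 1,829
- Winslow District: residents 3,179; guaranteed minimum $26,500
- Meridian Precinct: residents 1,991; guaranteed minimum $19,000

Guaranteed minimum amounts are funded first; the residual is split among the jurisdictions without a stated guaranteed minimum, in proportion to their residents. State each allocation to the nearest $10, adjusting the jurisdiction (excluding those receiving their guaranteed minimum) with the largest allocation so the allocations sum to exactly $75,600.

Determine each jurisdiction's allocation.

Guaranteed amounts: Winslow District $26,500; Meridian Precinct $19,000. Residual $30,100.
Residual split over remaining residents 7,863: Bellamy Ward 7,154.64 → $7,150; Ashcroft Township 15,943.85 → $15,940; Pioneer Borough 7,001.51 → $7,000.
Rounding difference +$10 applied to Ashcroft Township → $15,950.

Bellamy Ward: $7,150 | Ashcroft Township: $15,950 | Pioneer Borough: $7,000 | Winslow District: $26,500 | Meridian Precinct: $19,000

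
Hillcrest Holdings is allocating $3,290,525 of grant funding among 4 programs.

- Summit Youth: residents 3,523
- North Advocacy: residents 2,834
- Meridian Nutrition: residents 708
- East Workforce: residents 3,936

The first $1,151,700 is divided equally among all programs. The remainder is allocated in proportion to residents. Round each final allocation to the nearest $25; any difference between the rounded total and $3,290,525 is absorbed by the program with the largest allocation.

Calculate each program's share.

$1,151,700 shared equally gives $287,925 per program.
Remainder $2,138,825 by residents (total 11,001): Summit Youth 684,945.05 → $684,950; North Advocacy 550,989.01 → $551,000; Meridian Nutrition 137,650.04 → $137,650; East Workforce 765,240.91 → $765,250.
Rounding difference −$25 on remainder applied to East Workforce.
Totals: Summit Youth $287,925 + $684,950 = $972,875; North Advocacy $287,925 + $551,000 = $838,925; Meridian Nutrition $287,925 + $137,650 = $425,575; East Workforce $287,925 + $765,225 = $1,053,150.

Summit Youth: $972,875 · North Advocacy: $838,925 · Meridian Nutrition: $425,575 · East Workforce: $1,053,150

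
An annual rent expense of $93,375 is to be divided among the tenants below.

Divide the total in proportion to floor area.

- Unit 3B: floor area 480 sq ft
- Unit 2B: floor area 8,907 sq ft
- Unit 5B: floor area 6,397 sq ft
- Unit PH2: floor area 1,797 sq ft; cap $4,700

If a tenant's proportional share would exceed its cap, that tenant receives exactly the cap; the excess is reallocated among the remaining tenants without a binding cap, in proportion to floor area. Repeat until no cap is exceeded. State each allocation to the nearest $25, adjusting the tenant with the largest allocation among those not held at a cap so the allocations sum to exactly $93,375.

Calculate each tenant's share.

Sum of floor area: 17,581.
Proportional shares (ignoring caps): Unit 3B 2,549.34; Unit 2B 47,306.25; Unit 5B 33,975.31; Unit PH2 9,544.10.
Held at cap: Unit PH2 ($4,700); residual $88,675 reallocated over remaining floor area 15,784.
Redistributed shares: Unit 3B 2,696.65 → $2,700; Unit 2B 50,039.80 → $50,050; Unit 5B 35,938.54 → $35,950.
Rounding difference −$25 applied to Unit 2B → $50,025.

Unit 3B: $2,700 | Unit 2B: $50,025 | Unit 5B: $35,950 | Unit PH2: $4,700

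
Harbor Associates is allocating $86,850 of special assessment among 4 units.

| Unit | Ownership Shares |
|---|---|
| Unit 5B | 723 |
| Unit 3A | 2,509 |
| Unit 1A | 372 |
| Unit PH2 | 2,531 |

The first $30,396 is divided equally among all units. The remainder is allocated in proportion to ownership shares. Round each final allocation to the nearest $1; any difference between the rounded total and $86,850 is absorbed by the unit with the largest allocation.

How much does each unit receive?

Equal tier: $30,396 ÷ 4 = $7,599 apiece.
Remainder $56,454 by ownership shares (total 6,135): Unit 5B 6,653.01 → $6,653; Unit 3A 23,087.71 → $23,088; Unit 1A 3,423.13 → $3,423; Unit PH2 23,290.15 → $23,290.
Totals: Unit 5B $7,599 + $6,653 = $14,252; Unit 3A $7,599 + $23,088 = $30,687; Unit 1A $7,599 + $3,423 = $11,022; Unit PH2 $7,599 + $23,290 = $30,889.

Unit 5B: $14,252 · Unit 3A: $30,687 · Unit 1A: $11,022 · Unit PH2: $30,889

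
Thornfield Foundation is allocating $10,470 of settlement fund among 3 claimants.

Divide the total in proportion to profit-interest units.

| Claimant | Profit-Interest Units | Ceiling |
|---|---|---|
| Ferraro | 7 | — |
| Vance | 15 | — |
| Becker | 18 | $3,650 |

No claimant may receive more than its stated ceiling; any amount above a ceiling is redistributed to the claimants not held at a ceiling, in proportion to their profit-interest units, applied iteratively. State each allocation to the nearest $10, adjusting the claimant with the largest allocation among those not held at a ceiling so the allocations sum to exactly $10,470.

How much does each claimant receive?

Total profit-interest units = 40.
Proportional shares (ignoring caps): Ferraro 1,832.25; Vance 3,926.25; Becker 4,711.50.
Cap binds for Becker ($3,650); residual $6,820 reallocated over remaining profit-interest units 22.
Shares after redistribution: Ferraro 2,170.00 → $2,170; Vance 4,650.00 → $4,650.

Ferraro: $2,170 · Vance: $4,650 · Becker: $3,650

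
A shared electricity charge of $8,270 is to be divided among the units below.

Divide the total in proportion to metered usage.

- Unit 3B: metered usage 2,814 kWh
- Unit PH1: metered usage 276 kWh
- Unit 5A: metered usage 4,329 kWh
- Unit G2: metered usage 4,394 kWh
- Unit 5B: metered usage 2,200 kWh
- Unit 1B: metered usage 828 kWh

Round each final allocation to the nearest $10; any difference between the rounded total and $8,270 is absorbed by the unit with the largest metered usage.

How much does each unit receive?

Unit 3B: $1,570 | Unit PH1: $150 | Unit 5A: $2,410 | Unit G2: $2,450 | Unit 5B: $1,230 | Unit 1B: $460

Combined metered usage = 2,814 + 276 + 4,329 + 4,394 + 2,200 + 828 = 14,841.
Proportional shares: Unit 3B 1,568.07; Unit PH1 153.80; Unit 5A 2,412.29; Unit G2 2,448.51; Unit 5B 1,225.93; Unit 1B 461.39.
At nearest $10: Unit 3B $1,570; Unit PH1 $150; Unit 5A $2,410; Unit G2 $2,450; Unit 5B $1,230; Unit 1B $460. Sum = $8,270.
Sum already equals the total — no adjustment.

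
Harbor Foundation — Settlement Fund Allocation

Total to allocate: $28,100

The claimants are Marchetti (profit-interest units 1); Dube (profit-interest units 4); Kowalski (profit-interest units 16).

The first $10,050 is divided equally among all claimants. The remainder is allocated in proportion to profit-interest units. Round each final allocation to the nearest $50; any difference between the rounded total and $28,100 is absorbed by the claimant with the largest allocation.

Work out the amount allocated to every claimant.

Marchetti: $4,200 | Dube: $6,800 | Kowalski: $17,100

Equal tier: $10,050 ÷ 3 = $3,350 apiece.
Remainder $18,050 by profit-interest units (total 21): Marchetti 859.52 → $850; Dube 3,438.10 → $3,450; Kowalski 13,752.38 → $13,750.
Totals: Marchetti $3,350 + $850 = $4,200; Dube $3,350 + $3,450 = $6,800; Kowalski $3,350 + $13,750 = $17,100.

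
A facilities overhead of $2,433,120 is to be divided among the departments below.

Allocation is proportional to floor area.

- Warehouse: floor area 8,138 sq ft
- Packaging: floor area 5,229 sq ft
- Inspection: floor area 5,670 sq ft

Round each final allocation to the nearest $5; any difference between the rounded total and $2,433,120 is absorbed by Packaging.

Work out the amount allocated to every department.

Sum of floor area: 19,037.
Proportional shares: Warehouse 8,138/19,037 × $2,433,120 = 1,040,118.22; Packaging 5,229/19,037 × $2,433,120 = 668,318.77; Inspection 5,670/19,037 × $2,433,120 = 724,683.01.
After rounding ($5): Warehouse $1,040,120; Packaging $668,320; Inspection $724,685. Sum = $2,433,125.
Difference $2,433,120 − $2,433,125 = −$5 applied to Packaging: Packaging becomes $668,315.

Warehouse: $1,040,120; Packaging: $668,315; Inspection: $724,685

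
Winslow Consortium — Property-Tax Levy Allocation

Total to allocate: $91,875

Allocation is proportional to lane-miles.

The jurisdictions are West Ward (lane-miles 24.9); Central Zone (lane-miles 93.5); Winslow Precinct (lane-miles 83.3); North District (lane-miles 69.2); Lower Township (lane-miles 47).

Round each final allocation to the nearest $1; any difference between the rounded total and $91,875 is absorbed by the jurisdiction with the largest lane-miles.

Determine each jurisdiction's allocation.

Combined lane-miles = 317.9.
Raw shares: West Ward 24.9/317.9 × $91,875 = 7,196.25; Central Zone 93.5/317.9 × $91,875 = 27,022.06; Winslow Precinct 83.3/317.9 × $91,875 = 24,074.20; North District 69.2/317.9 × $91,875 = 19,999.21; Lower Township 47/317.9 × $91,875 = 13,583.28.
Rounded to nearest $1: West Ward $7,196; Central Zone $27,022; Winslow Precinct $24,074; North District $19,999; Lower Township $13,583. Sum = $91,874.
Difference $91,875 − $91,874 = +$1 applied to largest lane-miles (Central Zone): Central Zone becomes $27,023.

West Ward: $7,196; Central Zone: $27,023; Winslow Precinct: $24,074; North District: $19,999; Lower Township: $13,583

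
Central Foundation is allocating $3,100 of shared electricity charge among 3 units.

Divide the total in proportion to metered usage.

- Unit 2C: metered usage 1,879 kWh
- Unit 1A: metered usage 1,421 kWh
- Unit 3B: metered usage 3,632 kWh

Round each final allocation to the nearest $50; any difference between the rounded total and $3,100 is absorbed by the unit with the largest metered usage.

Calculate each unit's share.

Combined metered usage = 1,879 + 1,421 + 3,632 = 6,932.
Proportional shares: Unit 2C 840.29; Unit 1A 635.47; Unit 3B 1,624.24.
Rounded to nearest $50: Unit 2C $850; Unit 1A $650; Unit 3B $1,600. Sum = $3,100.
Sum already equals the total — no adjustment.

Unit 2C: $850 · Unit 1A: $650 · Unit 3B: $1,600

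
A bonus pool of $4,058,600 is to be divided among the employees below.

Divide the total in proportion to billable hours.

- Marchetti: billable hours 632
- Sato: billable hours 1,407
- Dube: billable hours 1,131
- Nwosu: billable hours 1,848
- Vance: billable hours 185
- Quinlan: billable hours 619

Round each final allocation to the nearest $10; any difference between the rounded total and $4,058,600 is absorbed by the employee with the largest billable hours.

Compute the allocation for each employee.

Marchetti: $440,580 | Sato: $980,840 | Dube: $788,440 | Nwosu: $1,288,260 | Vance: $128,970 | Quinlan: $431,510

Billable hours total: 5,822.
Proportional shares: Marchetti 632/5,822 × $4,058,600 = 440,576.30; Sato 1,407/5,822 × $4,058,600 = 980,839.95; Dube 1,131/5,822 × $4,058,600 = 788,436.38; Nwosu 1,848/5,822 × $4,058,600 = 1,288,267.40; Vance 185/5,822 × $4,058,600 = 128,966.16; Quinlan 619/5,822 × $4,058,600 = 431,513.81.
After rounding ($10): Marchetti $440,580; Sato $980,840; Dube $788,440; Nwosu $1,288,270; Vance $128,970; Quinlan $431,510. Sum = $4,058,610.
Difference $4,058,600 − $4,058,610 = −$10 applied to largest billable hours (Nwosu): Nwosu becomes $1,288,260.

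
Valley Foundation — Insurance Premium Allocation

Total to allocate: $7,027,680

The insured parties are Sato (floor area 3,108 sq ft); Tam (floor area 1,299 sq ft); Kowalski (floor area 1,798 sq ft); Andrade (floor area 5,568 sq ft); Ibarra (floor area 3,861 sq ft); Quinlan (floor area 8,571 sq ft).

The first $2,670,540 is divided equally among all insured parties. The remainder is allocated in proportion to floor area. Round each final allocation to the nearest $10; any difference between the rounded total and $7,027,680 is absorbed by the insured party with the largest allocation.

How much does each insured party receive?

$2,670,540 shared equally gives $445,090 per insured party.
Remainder $4,357,140 by floor area (total 24,205): Sato 559,470.82 → $559,470; Tam 233,832.88 → $233,830; Kowalski 323,657.83 → $323,660; Andrade 1,002,295.21 → $1,002,300; Ibarra 695,018.28 → $695,020; Quinlan 1,542,864.98 → $1,542,860.
Totals: Sato $445,090 + $559,470 = $1,004,560; Tam $445,090 + $233,830 = $678,920; Kowalski $445,090 + $323,660 = $768,750; Andrade $445,090 + $1,002,300 = $1,447,390; Ibarra $445,090 + $695,020 = $1,140,110; Quinlan $445,090 + $1,542,860 = $1,987,950.

Sato: $1,004,560 | Tam: $678,920 | Kowalski: $768,750 | Andrade: $1,447,390 | Ibarra: $1,140,110 | Quinlan: $1,987,950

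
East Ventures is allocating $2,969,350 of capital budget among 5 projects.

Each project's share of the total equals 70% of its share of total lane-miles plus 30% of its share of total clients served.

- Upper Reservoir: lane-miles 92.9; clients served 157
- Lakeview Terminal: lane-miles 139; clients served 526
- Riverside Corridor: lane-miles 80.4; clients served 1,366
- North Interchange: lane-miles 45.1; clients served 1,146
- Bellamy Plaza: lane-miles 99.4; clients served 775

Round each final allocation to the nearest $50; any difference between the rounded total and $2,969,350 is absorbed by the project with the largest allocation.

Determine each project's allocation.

Lane-miles total 456.8; clients served total 3,970.
Combined weights (70% lane-miles + 30% clients served): Upper Reservoir 0.1542; Lakeview Terminal 0.2528; Riverside Corridor 0.2264; North Interchange 0.1557; Bellamy Plaza 0.2109.
Unrounded shares: Upper Reservoir 457,944.66; Lakeview Terminal 750,508.00; Riverside Corridor 672,347.20; North Interchange 462,359.58; Bellamy Plaza 626,190.55.
After rounding ($50): Upper Reservoir $457,950; Lakeview Terminal $750,500; Riverside Corridor $672,350; North Interchange $462,350; Bellamy Plaza $626,200. Sum = $2,969,350.
No rounding difference to absorb.

Upper Reservoir: $457,950; Lakeview Terminal: $750,500; Riverside Corridor: $672,350; North Interchange: $462,350; Bellamy Plaza: $626,200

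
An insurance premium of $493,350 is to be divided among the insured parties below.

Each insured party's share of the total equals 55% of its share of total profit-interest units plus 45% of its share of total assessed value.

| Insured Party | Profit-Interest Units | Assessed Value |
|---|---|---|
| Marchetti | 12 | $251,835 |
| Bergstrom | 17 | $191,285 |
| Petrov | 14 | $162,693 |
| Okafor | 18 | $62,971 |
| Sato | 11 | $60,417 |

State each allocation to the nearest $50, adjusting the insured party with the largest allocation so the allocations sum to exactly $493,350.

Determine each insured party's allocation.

Profit-interest units total 72; assessed value total 729,201.
Composite weights (55% profit-interest units + 45% assessed value): Marchetti 0.2471; Bergstrom 0.2479; Petrov 0.2073; Okafor 0.1764; Sato 0.1213.
Unrounded shares: Marchetti 121,895.69; Bergstrom 122,304.29; Petrov 102,293.43; Okafor 87,007.34; Sato 59,849.25.
Rounded to nearest $50: Marchetti $121,900; Bergstrom $122,300; Petrov $102,300; Okafor $87,000; Sato $59,850. Sum = $493,350.
No rounding difference to absorb.

Marchetti: $121,900; Bergstrom: $122,300; Petrov: $102,300; Okafor: $87,000; Sato: $59,850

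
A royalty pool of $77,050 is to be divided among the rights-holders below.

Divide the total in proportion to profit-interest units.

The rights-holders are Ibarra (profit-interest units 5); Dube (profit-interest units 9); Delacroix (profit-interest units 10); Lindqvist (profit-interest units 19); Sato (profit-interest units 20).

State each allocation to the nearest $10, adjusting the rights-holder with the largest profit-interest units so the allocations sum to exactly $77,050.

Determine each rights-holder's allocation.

Ibarra: $6,120 | Dube: $11,010 | Delacroix: $12,230 | Lindqvist: $23,240 | Sato: $24,450

Total profit-interest units = 63.
Unrounded shares: Ibarra 5/63 × $77,050 = 6,115.08; Dube 9/63 × $77,050 = 11,007.14; Delacroix 10/63 × $77,050 = 12,230.16; Lindqvist 19/63 × $77,050 = 23,237.30; Sato 20/63 × $77,050 = 24,460.32.
After rounding ($10): Ibarra $6,120; Dube $11,010; Delacroix $12,230; Lindqvist $23,240; Sato $24,460. Sum = $77,060.
Difference $77,050 − $77,060 = −$10 applied to largest profit-interest units (Sato): Sato becomes $24,450.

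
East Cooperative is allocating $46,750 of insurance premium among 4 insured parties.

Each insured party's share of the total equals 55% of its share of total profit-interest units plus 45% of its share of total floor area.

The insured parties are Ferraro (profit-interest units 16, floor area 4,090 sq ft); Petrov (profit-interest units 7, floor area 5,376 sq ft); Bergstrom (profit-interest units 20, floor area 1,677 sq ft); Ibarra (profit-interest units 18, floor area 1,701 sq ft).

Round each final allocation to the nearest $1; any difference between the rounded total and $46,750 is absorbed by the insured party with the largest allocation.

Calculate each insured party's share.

Ferraro: $13,444 | Petrov: $11,756 | Bergstrom: $11,177 | Ibarra: $10,373

Totals — profit-interest units 61, floor area 12,844.
Combined weights (55% profit-interest units + 45% floor area): Ferraro 0.2876; Petrov 0.2515; Bergstrom 0.2391; Ibarra 0.2219.
Proportional shares: Ferraro 13,443.37; Petrov 11,756.10; Bergstrom 11,177.13; Ibarra 10,373.40.
After rounding ($1): Ferraro $13,443; Petrov $11,756; Bergstrom $11,177; Ibarra $10,373. Sum = $46,749.
Difference $46,750 − $46,749 = +$1 applied to largest allocation (Ferraro): Ferraro becomes $13,444.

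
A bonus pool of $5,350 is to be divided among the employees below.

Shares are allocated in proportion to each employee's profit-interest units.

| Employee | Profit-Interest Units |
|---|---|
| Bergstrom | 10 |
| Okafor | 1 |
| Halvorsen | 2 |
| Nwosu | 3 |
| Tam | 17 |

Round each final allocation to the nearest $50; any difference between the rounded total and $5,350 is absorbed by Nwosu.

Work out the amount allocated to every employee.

Bergstrom: $1,600; Okafor: $150; Halvorsen: $300; Nwosu: $550; Tam: $2,750

Profit-interest units total: 33.
Pro-rata amounts: Bergstrom 10/33 × $5,350 = 1,621.21; Okafor 1/33 × $5,350 = 162.12; Halvorsen 2/33 × $5,350 = 324.24; Nwosu 3/33 × $5,350 = 486.36; Tam 17/33 × $5,350 = 2,756.06.
Rounded to nearest $50: Bergstrom $1,600; Okafor $150; Halvorsen $300; Nwosu $500; Tam $2,750. Sum = $5,300.
Difference $5,350 − $5,300 = +$50 applied to Nwosu: Nwosu becomes $550.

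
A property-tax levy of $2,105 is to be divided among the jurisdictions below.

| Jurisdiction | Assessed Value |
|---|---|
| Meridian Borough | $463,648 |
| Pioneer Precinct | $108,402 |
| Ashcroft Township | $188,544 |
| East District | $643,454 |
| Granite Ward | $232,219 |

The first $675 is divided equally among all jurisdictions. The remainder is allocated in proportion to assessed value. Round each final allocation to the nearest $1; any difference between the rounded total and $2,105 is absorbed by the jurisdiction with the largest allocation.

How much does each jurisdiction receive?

Meridian Borough: $540 · Pioneer Precinct: $230 · Ashcroft Township: $300 · East District: $697 · Granite Ward: $338

Equal tier: $675 ÷ 5 = $135 apiece.
Remainder $1,430 by assessed value (total 1,636,267): Meridian Borough 405.20 → $405; Pioneer Precinct 94.74 → $95; Ashcroft Township 164.78 → $165; East District 562.34 → $562; Granite Ward 202.95 → $203.
Totals: Meridian Borough $135 + $405 = $540; Pioneer Precinct $135 + $95 = $230; Ashcroft Township $135 + $165 = $300; East District $135 + $562 = $697; Granite Ward $135 + $203 = $338.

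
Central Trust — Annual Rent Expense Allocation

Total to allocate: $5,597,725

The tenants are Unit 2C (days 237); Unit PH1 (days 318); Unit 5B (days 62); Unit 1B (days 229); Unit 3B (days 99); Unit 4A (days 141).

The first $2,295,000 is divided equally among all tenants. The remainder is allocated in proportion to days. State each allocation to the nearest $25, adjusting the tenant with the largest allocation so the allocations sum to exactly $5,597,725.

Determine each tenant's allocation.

Equal tier: $2,295,000 ÷ 6 = $382,500 apiece.
Remainder $3,302,725 by days (total 1,086): Unit 2C 720,760.43 → $720,750; Unit PH1 967,096.27 → $967,100; Unit 5B 188,553.36 → $188,550; Unit 1B 696,430.96 → $696,425; Unit 3B 301,077.14 → $301,075; Unit 4A 428,806.84 → $428,800.
Rounding difference +$25 on remainder applied to Unit PH1.
Totals: Unit 2C $382,500 + $720,750 = $1,103,250; Unit PH1 $382,500 + $967,125 = $1,349,625; Unit 5B $382,500 + $188,550 = $571,050; Unit 1B $382,500 + $696,425 = $1,078,925; Unit 3B $382,500 + $301,075 = $683,575; Unit 4A $382,500 + $428,800 = $811,300.

Unit 2C: $1,103,250; Unit PH1: $1,349,625; Unit 5B: $571,050; Unit 1B: $1,078,925; Unit 3B: $683,575; Unit 4A: $811,300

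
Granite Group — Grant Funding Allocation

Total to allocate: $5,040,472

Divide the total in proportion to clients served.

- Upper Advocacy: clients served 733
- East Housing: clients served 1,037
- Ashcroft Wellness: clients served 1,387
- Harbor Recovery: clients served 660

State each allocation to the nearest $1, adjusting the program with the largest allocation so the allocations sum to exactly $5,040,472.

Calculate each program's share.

Sum of clients served: 3,817.
Unrounded shares: Upper Advocacy 733/3,817 × $5,040,472 = 967,950.22; East Housing 1,037/3,817 × $5,040,472 = 1,369,392.05; Ashcroft Wellness 1,387/3,817 × $5,040,472 = 1,831,578.38; Harbor Recovery 660/3,817 × $5,040,472 = 871,551.35.
At nearest $1: Upper Advocacy $967,950; East Housing $1,369,392; Ashcroft Wellness $1,831,578; Harbor Recovery $871,551. Sum = $5,040,471.
Difference $5,040,472 − $5,040,471 = +$1 applied to largest allocation (Ashcroft Wellness): Ashcroft Wellness becomes $1,831,579.

Upper Advocacy: $967,950; East Housing: $1,369,392; Ashcroft Wellness: $1,831,579; Harbor Recovery: $871,551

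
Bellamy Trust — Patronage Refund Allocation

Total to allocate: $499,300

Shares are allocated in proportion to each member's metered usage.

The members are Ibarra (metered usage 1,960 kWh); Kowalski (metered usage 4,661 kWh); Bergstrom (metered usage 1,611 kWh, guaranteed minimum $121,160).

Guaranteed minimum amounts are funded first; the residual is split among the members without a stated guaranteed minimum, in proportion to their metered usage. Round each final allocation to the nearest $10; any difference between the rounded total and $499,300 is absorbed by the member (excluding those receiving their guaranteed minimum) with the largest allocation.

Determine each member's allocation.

Ibarra: $111,940 · Kowalski: $266,200 · Bergstrom: $121,160

Fund the minimums — Bergstrom $121,160. Residual $378,140.
Residual split over remaining metered usage 6,621: Ibarra 111,939.95 → $111,940; Kowalski 266,200.05 → $266,200.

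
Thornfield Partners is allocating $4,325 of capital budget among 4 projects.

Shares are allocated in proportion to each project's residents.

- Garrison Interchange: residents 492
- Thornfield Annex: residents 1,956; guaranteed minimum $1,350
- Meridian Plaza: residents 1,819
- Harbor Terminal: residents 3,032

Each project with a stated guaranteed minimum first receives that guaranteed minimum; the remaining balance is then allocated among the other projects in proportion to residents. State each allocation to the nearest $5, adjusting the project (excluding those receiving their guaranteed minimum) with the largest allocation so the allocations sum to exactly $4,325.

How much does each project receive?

Garrison Interchange: $275; Thornfield Annex: $1,350; Meridian Plaza: $1,015; Harbor Terminal: $1,685

Guaranteed amounts: Thornfield Annex $1,350. Residual $2,975.
Residual split over remaining residents 5,343: Garrison Interchange 273.95 → $275; Meridian Plaza 1,012.83 → $1,015; Harbor Terminal 1,688.23 → $1,690.
Rounding difference −$5 applied to Harbor Terminal → $1,685.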